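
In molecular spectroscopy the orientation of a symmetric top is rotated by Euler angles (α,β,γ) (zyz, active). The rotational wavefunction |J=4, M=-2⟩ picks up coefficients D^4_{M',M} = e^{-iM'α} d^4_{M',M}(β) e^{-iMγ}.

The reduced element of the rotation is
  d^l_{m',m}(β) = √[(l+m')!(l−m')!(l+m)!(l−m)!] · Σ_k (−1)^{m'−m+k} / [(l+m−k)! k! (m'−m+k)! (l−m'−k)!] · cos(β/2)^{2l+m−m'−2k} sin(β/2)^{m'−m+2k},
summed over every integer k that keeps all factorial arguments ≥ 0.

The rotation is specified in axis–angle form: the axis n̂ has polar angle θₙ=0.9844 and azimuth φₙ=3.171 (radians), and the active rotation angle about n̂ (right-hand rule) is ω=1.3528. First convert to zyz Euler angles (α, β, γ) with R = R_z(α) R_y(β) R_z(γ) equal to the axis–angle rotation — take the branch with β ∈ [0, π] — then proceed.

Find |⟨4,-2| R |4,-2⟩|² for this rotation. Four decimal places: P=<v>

P=0.1525

Axis–angle → zyz. n̂ = (sinθₙcosφₙ, sinθₙsinφₙ, cosθₙ) = (-0.832580, -0.024491, +0.553363), ω = 1.3528.
R = I cosω + sinω [n̂]ₓ + (1−cosω) n̂n̂ᵀ gives
  R = [+0.759545, -0.524286, -0.384989; +0.556247, +0.216744, +0.802254; -0.337166, -0.823497, +0.456259]
β = atan2(√(R₁₃²+R₂₃²), R₃₃) = 1.097010; α = atan2(R₂₃, R₁₃) mod 2π = 2.018222; γ = atan2(R₃₂, −R₃₁) mod 2π = 5.101000
D^4_{-2,-2}(2.0182,1.0970,5.1010) = e^{-i·-2·2.0182}·d^4_{-2,-2}(1.0970)·e^{-i·-2·5.1010}. Compute d first:
Half-angle: c=0.853305, s=0.521412. N=√(2·720·2·720)=1440.000000
k∈{0,1,2} keeps every argument non-negative
  k=0: (−1)^0·1440.0000/(1440)·0.8533^8·0.5214^0 = +0.281083
  k=1: (−1)^1·1440.0000/(120)·0.8533^6·0.5214^2 = -1.259416
  k=2: (−1)^2·1440.0000/(96)·0.8533^4·0.5214^4 = +0.587804
d^4_{-2,-2}(1.0970) = +0.281083 -1.259416 +0.587804 = -0.390529
|D^4_{-2,-2}|² = |d^4_{-2,-2}(β)|² = (-0.390529)² = 0.152513 (the z-rotation phases have unit modulus)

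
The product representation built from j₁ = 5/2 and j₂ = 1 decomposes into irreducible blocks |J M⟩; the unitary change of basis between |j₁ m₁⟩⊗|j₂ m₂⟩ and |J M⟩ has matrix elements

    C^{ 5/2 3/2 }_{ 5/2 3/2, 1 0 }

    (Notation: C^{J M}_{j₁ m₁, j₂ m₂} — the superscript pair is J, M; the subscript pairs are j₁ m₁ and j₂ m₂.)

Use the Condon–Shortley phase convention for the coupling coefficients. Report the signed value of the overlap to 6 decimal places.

+0.507093

triangle: 1!*4!*1!/7! = 24/5040
(j±m)!: 4!*1!*1!*1!*4!*1! = 576
prefactor² = (2J+1)*Δ*N² = 576/35
  k=0: +1/(0!*1!*1!*1!*3!*0!) = 1/6
  k=1: −1/(1!*0!*0!*0!*4!*1!) = -1/24
Σ = 1/8  ⇒  CG² = 576/35*(1/8)² = 9/35
CG = +√(9/35) = +0.507093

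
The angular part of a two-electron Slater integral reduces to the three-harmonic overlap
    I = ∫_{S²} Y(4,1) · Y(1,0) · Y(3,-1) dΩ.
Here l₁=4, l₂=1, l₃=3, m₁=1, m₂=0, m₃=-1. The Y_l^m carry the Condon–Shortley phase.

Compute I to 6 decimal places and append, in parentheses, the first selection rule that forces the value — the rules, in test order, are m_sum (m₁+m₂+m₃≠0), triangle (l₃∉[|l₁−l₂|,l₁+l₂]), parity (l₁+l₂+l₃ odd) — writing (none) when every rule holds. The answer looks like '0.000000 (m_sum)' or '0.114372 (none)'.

-0.238414 (none)

m-sum 0 ✓  L=8 even ✓  3≤3≤5 ✓
Π(2lᵢ+1) = 9×3×7 = 189
triangle coeff Δ(4,1,3) = 1/252
Σ_t [1,1]: t=1:−1/36 = -1/36
(3j)²=4/63 [(4 1 3; 0 0 0)], sign=+1
Σ_t [1,1]: t=1:−1/48 = -1/48
(3j)²=5/84 [(4 1 3; 1 0 -1)], sign=-1
⇒ 4πI² = 5/7
I = (-1)√(5/7/(4π)) = -0.23841361
No selection rule forces the value: the integral is nonzero (none).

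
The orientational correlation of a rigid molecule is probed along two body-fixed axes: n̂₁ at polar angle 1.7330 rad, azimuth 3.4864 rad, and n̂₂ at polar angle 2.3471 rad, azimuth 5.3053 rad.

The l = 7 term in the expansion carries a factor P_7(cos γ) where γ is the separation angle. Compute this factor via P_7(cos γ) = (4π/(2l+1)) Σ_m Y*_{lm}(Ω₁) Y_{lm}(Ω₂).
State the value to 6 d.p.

0.126564

Summing Y*_{l m}(θ₁,φ₁)·Y_{l m}(θ₂,φ₂) over m ∈ [−7, 7]; prefactor 4π/(2·7+1) = 0.837758:
  m=-7: Y*=+0.340324-0.303302i  Y=+0.039835+0.025086i  product +0.021165-0.003545i
  m=-6: Y*=+0.133339-0.245213i  Y=-0.158223+0.069876i  product -0.003963+0.048116i
  m=-5: Y*=-0.034653+0.224360i  Y=+0.064313-0.359468i  product +0.078422+0.026886i
  m=-4: Y*=+0.056952+0.293652i  Y=+0.323552+0.313706i  product -0.073693+0.112878i
  m=-3: Y*=-0.074769-0.125765i  Y=-0.199027+0.041992i  product +0.020162+0.021891i
  m=-2: Y*=-0.232156-0.191457i  Y=-0.095113+0.234735i  product +0.067023-0.036285i
  m=-1: Y*=+0.107276+0.038529i  Y=-0.185016-0.274595i  product -0.009268-0.036586i
  m=+0: Y*=+0.300482-0.000000i  Y=-0.161811+0.000000i  product -0.048621+0.000000i
  m=+1: Y*=-0.107276+0.038529i  Y=+0.185016-0.274595i  product -0.009268+0.036586i
  m=+2: Y*=-0.232156+0.191457i  Y=-0.095113-0.234735i  product +0.067023+0.036285i
  m=+3: Y*=+0.074769-0.125765i  Y=+0.199027+0.041992i  product +0.020162-0.021891i
  m=+4: Y*=+0.056952-0.293652i  Y=+0.323552-0.313706i  product -0.073693-0.112878i
  m=+5: Y*=+0.034653+0.224360i  Y=-0.064313-0.359468i  product +0.078422-0.026886i
  m=+6: Y*=+0.133339+0.245213i  Y=-0.158223-0.069876i  product -0.003963-0.048116i
  m=+7: Y*=-0.340324-0.303302i  Y=-0.039835+0.025086i  product +0.021165+0.003545i
Total Σ_m = +0.151074-0.000000i. Multiply by 0.837758: +0.126564-0.000000i. P_7(cos γ) = 0.126564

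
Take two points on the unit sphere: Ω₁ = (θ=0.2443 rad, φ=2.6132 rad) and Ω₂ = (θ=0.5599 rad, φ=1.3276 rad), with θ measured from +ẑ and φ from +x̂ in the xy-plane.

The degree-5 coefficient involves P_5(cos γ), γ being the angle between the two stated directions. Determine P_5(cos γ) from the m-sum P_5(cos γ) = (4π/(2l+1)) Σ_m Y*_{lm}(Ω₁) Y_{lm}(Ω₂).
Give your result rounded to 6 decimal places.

Addition theorem: P_5(cos γ) = (4π/11) Σ_m Y*_{lm}(Ω₁) Y_{lm}(Ω₂), m = −5…5:
  [-5]  conj(Y_{5,-5})(Ω₁) = +0.000337+0.000184i ; Y_{5,-5}(Ω₂) = +0.018391-0.006814i ; Δ = +0.000007+0.000001i
  [-4]  conj(Y_{5,-4})(Ω₁) = -0.002518-0.004174i ; Y_{5,-4}(Ω₂) = +0.055706+0.081774i ; Δ = +0.000201-0.000438i
  [-3]  conj(Y_{5,-3})(Ω₁) = +0.000526+0.036582i ; Y_{5,-3}(Ω₂) = -0.188661+0.210988i ; Δ = -0.007818-0.006791i
  [-2]  conj(Y_{5,-2})(Ω₁) = +0.086303-0.152848i ; Y_{5,-2}(Ω₂) = -0.413143-0.218455i ; Δ = -0.069046+0.044295i
  [-1]  conj(Y_{5,-1})(Ω₁) = -0.430440+0.251274i ; Y_{5,-1}(Ω₂) = +0.072621-0.292698i ; Δ = +0.042289+0.144237i
  [+0]  conj(Y_{5,0})(Ω₁) = +0.560509-0.000000i ; Y_{5,0}(Ω₂) = -0.275815+0.000000i ; Δ = -0.154597+0.000000i
  [+1]  conj(Y_{5,1})(Ω₁) = +0.430440+0.251274i ; Y_{5,1}(Ω₂) = -0.072621-0.292698i ; Δ = +0.042289-0.144237i
  [+2]  conj(Y_{5,2})(Ω₁) = +0.086303+0.152848i ; Y_{5,2}(Ω₂) = -0.413143+0.218455i ; Δ = -0.069046-0.044295i
  [+3]  conj(Y_{5,3})(Ω₁) = -0.000526+0.036582i ; Y_{5,3}(Ω₂) = +0.188661+0.210988i ; Δ = -0.007818+0.006791i
  [+4]  conj(Y_{5,4})(Ω₁) = -0.002518+0.004174i ; Y_{5,4}(Ω₂) = +0.055706-0.081774i ; Δ = +0.000201+0.000438i
  [+5]  conj(Y_{5,5})(Ω₁) = -0.000337+0.000184i ; Y_{5,5}(Ω₂) = -0.018391-0.006814i ; Δ = +0.000007-0.000001i
Σ over m = -0.223330+0.000000i; ×(4π/11) → -0.255131+0.000000i. Real part: -0.255131

-0.255131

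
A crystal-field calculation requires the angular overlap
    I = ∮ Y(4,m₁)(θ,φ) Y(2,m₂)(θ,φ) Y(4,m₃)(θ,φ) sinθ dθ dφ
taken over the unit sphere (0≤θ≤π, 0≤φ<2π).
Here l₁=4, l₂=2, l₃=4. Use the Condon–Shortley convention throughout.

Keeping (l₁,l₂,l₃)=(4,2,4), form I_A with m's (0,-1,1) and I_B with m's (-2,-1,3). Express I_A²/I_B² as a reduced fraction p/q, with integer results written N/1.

Shared (l₁,l₂,l₃)=(4,2,4): N and (l;000)² cancel in I_A²/I_B².
A: Δ = 2!·6!·2!/11! = 1/13860; Racah Σ t=0..1: t=0:+1/96 t=1:−1/72 = -1/288; ⇒ 3j(4 2 4; 0 -1 1)² = 1/462, sgn +1
B: Δ = 2!·6!·2!/11! = 1/13860; Racah Σ t=0..1: t=0:+1/1440 t=1:−1/240 = -1/288; ⇒ 3j(4 2 4; -2 -1 3)² = 5/132, sgn +1
I_A²/I_B² = (1/462)/(5/132) = 2/35

2/35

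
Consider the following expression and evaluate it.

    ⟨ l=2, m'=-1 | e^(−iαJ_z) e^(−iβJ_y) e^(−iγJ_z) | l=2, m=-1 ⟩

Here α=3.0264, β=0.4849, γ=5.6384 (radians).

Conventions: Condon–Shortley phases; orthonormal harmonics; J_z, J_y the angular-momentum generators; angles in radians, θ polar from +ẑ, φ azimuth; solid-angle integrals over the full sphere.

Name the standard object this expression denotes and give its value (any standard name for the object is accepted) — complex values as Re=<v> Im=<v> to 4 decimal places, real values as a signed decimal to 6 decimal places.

Wigner D-matrix element, Re=-0.5256 Im=0.4995

This is a Wigner D-matrix element — the rotation-matrix element ⟨l m'| R(α,β,γ) |l m⟩ in the angular-momentum basis.
Split into d^2_{-1,-1}(β=0.4849) × two z-phases.
Half-angle: c=0.970753, s=0.240082. N=√(1·6·1·6)=6.000000
k∈{0,1} keeps every argument non-negative
  k=0: (−1)^0·6.0000/(6)·0.9708^4·0.2401^0 = +0.888044
  k=1: (−1)^1·6.0000/(2)·0.9708^2·0.2401^2 = -0.162951
d^2_{-1,-1}(0.4849) = +0.888044 -0.162951 = +0.725093
Phases: e^{-i·(-1)·3.0264}=-0.993373+0.114938i, e^{-i·(-1)·5.6384}=+0.799229-0.601027i ⇒ D=-0.525585+0.499521i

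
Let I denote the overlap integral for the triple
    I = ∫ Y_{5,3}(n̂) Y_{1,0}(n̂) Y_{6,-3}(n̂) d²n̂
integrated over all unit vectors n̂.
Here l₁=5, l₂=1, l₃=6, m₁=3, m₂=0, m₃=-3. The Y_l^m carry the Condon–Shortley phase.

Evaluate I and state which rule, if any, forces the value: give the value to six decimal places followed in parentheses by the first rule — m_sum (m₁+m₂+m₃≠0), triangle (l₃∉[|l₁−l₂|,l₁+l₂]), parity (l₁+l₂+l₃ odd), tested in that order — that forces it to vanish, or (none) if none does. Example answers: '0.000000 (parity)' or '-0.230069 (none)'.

-0.212310 (none)

m-sum 0 ✓  L=12 even ✓  4≤6≤6 ✓
Π(2lᵢ+1) = 11×3×13 = 429
triangle coeff Δ(5,1,6) = 1/858
Σ_t [0,0]: t=0:+1/14400 = 1/14400
(3j)²=6/143 [(5 1 6; 0 0 0)], sign=+1
Σ_t [0,0]: t=0:+1/80640 = 1/80640
(3j)²=9/286 [(5 1 6; 3 0 -3)], sign=-1
⇒ 4πI² = 81/143
I = (-1)√(81/143/(4π)) = -0.21230956
No selection rule forces the value: the integral is nonzero (none).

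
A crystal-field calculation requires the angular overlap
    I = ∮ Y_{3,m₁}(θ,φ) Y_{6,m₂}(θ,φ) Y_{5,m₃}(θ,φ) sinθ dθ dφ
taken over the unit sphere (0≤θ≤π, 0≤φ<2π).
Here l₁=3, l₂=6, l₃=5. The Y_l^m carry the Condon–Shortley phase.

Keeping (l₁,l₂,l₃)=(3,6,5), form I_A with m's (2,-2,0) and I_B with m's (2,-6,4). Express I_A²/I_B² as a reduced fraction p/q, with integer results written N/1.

14/99

Same 3,6,5: normalisation and zero-m 3j drop out of the ratio.
A: Δ: 4! 2! 8! / 15! → 1/675675; sum: t=0:+1/13824 t=1:−1/8640 = -1/23040; 3j²(3 6 5; 2 -2 0) = Δ·Π!·Σ² = 2/429  (sign +1)
B: Δ: 4! 2! 8! / 15! → 1/675675; sum: t=0:+1/967680 = 1/967680; 3j²(3 6 5; 2 -6 4) = Δ·Π!·Σ² = 3/91  (sign -1)
I_A²/I_B² = (2/429)/(3/91) = 14/99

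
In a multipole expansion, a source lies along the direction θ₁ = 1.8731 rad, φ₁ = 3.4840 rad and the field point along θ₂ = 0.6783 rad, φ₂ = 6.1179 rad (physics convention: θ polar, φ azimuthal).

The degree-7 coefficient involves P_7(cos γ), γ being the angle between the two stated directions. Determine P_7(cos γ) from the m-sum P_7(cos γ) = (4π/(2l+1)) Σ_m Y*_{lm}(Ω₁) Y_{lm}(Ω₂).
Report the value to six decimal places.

Summing Y*_{l m}(θ₁,φ₁)·Y_{l m}(θ₂,φ₂) over m ∈ [−7, 7]; prefactor 4π/(2·7+1) = 0.837758:
  term(m=-7) = (0.006340, 0.002773)   from Y*(Ω₁)=(0.265685, -0.244914), Y(Ω₂)=(0.007700, 0.017533)
  term(m=-6) = (0.037319, -0.003572)   from Y*(Ω₁)=(0.196071, -0.373287), Y(Ω₂)=(0.048658, 0.074417)
  term(m=-5) = (0.008962, -0.006172)   from Y*(Ω₁)=(0.006237, -0.043865), Y(Ω₂)=(0.166401, 0.180647)
  term(m=-4) = (-0.064363, 0.129917)   from Y*(Ω₁)=(0.066998, 0.328541), Y(Ω₂)=(0.341292, 0.265503)
  term(m=-3) = (0.003369, 0.070547)   from Y*(Ω₁)=(0.085954, 0.142237), Y(Ω₂)=(0.373793, 0.202197)
  term(m=-2) = (-0.005971, -0.009622)   from Y*(Ω₁)=(-0.209562, -0.171140), Y(Ω₂)=(0.039586, 0.013584)
  term(m=-1) = (0.068475, 0.038095)   from Y*(Ω₁)=(-0.193898, -0.069114), Y(Ω₂)=(-0.375476, -0.062632)
  term(m=+0) = (-0.041591, 0.000000)   from Y*(Ω₁)=(0.248532, -0.000000), Y(Ω₂)=(-0.167345, 0.000000)
  term(m=+1) = (0.068475, -0.038095)   from Y*(Ω₁)=(0.193898, -0.069114), Y(Ω₂)=(0.375476, -0.062632)
  term(m=+2) = (-0.005971, 0.009622)   from Y*(Ω₁)=(-0.209562, 0.171140), Y(Ω₂)=(0.039586, -0.013584)
  term(m=+3) = (0.003369, -0.070547)   from Y*(Ω₁)=(-0.085954, 0.142237), Y(Ω₂)=(-0.373793, 0.202197)
  term(m=+4) = (-0.064363, -0.129917)   from Y*(Ω₁)=(0.066998, -0.328541), Y(Ω₂)=(0.341292, -0.265503)
  term(m=+5) = (0.008962, 0.006172)   from Y*(Ω₁)=(-0.006237, -0.043865), Y(Ω₂)=(-0.166401, 0.180647)
  term(m=+6) = (0.037319, 0.003572)   from Y*(Ω₁)=(0.196071, 0.373287), Y(Ω₂)=(0.048658, -0.074417)
  term(m=+7) = (0.006340, -0.002773)   from Y*(Ω₁)=(-0.265685, -0.244914), Y(Ω₂)=(-0.007700, 0.017533)
Σ over m = (0.066672, 0.000000); ×(4π/15) → (0.055855, 0.000000). Real part: 0.055855

0.055855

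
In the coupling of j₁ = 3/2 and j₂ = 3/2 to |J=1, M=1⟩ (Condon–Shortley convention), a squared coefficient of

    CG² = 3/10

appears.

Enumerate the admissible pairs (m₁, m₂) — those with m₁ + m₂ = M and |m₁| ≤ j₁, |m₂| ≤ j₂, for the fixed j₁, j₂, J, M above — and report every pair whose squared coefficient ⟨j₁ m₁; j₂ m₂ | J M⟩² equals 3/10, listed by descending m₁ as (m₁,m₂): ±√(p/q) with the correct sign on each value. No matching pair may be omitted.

(3/2,-1/2): +√(3/10); (-1/2,3/2): +√(3/10)

Admissible pairs with m₁+m₂ = M = 1: (-1/2,3/2), (1/2,1/2), (3/2,-1/2)
  (m₁,m₂)=(3/2,-1/2): CG² = 3/10, CG = +√(3/10)   ← matches the target
  (m₁,m₂)=(1/2,1/2): CG² = 2/5, CG = −√(2/5)
  (m₁,m₂)=(-1/2,3/2): CG² = 3/10, CG = +√(3/10)   ← matches the target
Pairs with CG² = 3/10: (3/2,-1/2): +√(3/10); (-1/2,3/2): +√(3/10)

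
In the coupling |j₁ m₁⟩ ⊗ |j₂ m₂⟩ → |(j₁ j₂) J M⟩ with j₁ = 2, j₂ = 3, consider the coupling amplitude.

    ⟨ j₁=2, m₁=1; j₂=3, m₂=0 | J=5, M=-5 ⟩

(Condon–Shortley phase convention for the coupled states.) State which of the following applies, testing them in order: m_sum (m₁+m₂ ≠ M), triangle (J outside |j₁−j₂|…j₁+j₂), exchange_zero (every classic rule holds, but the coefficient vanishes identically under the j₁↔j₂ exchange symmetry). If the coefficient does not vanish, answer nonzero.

m_sum

m-sum: m₁+m₂ = 1+0 = 1, M = -5  ✗ ⇒ coefficient is 0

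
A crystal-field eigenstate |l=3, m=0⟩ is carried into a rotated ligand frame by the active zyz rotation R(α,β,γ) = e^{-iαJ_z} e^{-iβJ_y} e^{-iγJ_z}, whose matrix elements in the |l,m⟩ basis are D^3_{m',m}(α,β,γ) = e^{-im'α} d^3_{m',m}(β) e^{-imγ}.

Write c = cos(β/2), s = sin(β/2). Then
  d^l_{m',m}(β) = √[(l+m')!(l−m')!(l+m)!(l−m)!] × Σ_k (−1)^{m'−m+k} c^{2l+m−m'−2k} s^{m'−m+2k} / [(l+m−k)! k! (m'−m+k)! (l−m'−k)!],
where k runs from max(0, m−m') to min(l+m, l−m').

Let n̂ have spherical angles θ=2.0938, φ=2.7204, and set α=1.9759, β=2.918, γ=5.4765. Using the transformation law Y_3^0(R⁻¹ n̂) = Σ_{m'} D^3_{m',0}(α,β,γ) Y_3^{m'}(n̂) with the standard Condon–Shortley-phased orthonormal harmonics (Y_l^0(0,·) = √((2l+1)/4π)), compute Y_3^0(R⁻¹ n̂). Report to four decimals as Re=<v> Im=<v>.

Need the full column D^3_{m',0} for m'=−3..3 at α=1.9759, β=2.9180, γ=5.4765.
cos(β/2)=0.111564, sin(β/2)=0.993757
d^3_{-3,0}: single k=3 term ⇒ +0.006094;  D = +0.005713-0.002121i
d^3_{-2,0}: k∈[2..3] ⇒ +0.000838 -0.066485 = -0.065648;  D = +0.045254+0.047557i
d^3_{-1,0}: k∈[1..3] ⇒ +0.000059 -0.014162 +0.374554 = +0.360452;  D = -0.142059+0.331277i
d^3_{0,0}: k∈[0..3] ⇒ +0.000002 -0.001377 +0.109247 -0.963124 = -0.855252;  D = -0.855252+0.000000i
d^3_{1,0}: k∈[0..2] ⇒ -0.000059 +0.014162 -0.374554 = -0.360452;  D = +0.142059+0.331277i
d^3_{2,0}: k∈[0..1] ⇒ +0.000838 -0.066485 = -0.065648;  D = +0.045254-0.047557i
d^3_{3,0}: single k=0 term ⇒ -0.006094;  D = -0.005713-0.002121i
Y_3^{m'}(θ=2.0938,φ=2.7204) and Σ D·Y over m':
  (+0.0057-0.0021i)·(-0.0820-0.2586i)  (+0.0453+0.0476i)·(-0.2550-0.2859i)  (-0.1421+0.3313i)·(-0.0632-0.0283i)  (-0.8553+0.0000i)·(+0.3267+0.0000i)  (+0.1421+0.3313i)·(+0.0632-0.0283i)  (+0.0453-0.0476i)·(-0.2550+0.2859i)  (-0.0057-0.0021i)·(+0.0820-0.2586i)
Y_3^0(R⁻¹ n̂) = -0.240585-0.000000i

Re=-0.2406 Im=0.0000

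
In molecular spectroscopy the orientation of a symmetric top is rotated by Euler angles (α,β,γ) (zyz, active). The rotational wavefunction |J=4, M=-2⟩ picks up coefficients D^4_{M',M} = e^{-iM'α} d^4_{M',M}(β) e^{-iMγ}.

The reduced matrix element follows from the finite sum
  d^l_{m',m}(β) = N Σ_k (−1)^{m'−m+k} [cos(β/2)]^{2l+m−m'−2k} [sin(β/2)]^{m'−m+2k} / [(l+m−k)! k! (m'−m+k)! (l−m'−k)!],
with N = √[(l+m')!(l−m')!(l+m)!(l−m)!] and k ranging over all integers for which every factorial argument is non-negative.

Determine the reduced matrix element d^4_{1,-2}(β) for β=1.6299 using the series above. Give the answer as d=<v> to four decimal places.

d=0.2550

d^4_{1,-2}(β=1.6299) via the finite sum:
With c≡cos(β/2)=0.685905 and s≡sin(β/2)=0.727691, N=[120·6·2·720]^{1/2}=1018.233765
k: max(0,(-2)−(1))=0 … min(4+(-2),4−(1))=2
  k=0: (−1)^3·1018.2338/(72)·0.6859^5·0.7277^3 = -0.827324
  k=1: (−1)^4·1018.2338/(48)·0.6859^3·0.7277^5 = +1.396798
  k=2: (−1)^5·1018.2338/(240)·0.6859^1·0.7277^7 = -0.314435
d^4_{1,-2}(1.6299) = -0.827324 +1.396798 -0.314435 = +0.255039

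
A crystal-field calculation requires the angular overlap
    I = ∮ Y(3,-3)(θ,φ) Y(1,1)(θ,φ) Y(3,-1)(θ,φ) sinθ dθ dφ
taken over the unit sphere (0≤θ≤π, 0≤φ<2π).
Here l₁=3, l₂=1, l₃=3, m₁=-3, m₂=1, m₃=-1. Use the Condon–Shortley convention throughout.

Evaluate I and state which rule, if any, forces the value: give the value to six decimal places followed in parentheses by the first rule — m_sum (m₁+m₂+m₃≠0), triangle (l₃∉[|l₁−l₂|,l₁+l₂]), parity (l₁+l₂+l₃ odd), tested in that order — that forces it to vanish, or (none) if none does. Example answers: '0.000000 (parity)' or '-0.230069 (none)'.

m-sum = -3 + 1 − 1 = -3 ≠ 0 ⇒ I = 0

0.000000 (m_sum)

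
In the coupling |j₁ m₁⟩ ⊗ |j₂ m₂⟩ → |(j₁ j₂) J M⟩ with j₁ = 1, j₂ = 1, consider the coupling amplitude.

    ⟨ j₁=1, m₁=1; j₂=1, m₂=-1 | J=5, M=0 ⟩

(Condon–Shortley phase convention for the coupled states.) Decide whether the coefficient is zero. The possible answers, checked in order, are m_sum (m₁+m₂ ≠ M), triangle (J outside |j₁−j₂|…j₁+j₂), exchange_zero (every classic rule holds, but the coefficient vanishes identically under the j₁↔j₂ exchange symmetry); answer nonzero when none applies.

m-sum: m₁+m₂ = 1+(-1) = 0, M = 0  ✓
triangle: need |j₁−j₂| ≤ J ≤ j₁+j₂, i.e. J ∈ [0, 2]; J = 5 is outside ✗ ⇒ coefficient is 0

triangle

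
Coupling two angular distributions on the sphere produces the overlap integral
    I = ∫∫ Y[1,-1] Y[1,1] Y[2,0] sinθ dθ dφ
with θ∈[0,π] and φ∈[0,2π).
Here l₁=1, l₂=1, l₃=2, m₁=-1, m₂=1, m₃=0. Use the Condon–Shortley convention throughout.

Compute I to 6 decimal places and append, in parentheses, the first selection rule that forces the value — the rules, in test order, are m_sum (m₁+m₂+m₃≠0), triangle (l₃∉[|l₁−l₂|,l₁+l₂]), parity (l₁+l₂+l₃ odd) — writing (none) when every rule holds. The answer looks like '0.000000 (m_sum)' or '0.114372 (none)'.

Checks pass: Σm=0; 4 even; l₃=2∈[0,2].
(2·1+1)(2·1+1)(2·2+1) = 45
Δ: 0! 2! 2! / 5! → 1/30
sum: t=0:+1/1 = 1/1
3j²(1 1 2; 0 0 0) = Δ·Π!·Σ² = 2/15  (sign +1)
sum: t=0:+1/4 = 1/4
3j²(1 1 2; -1 1 0) = Δ·Π!·Σ² = 1/30  (sign +1)
combine: 4πI² = 45·2/15·1/30 = 1/5
take √, sign +1: I = 0.12615663
No selection rule forces the value: the integral is nonzero (none).

0.126157 (none)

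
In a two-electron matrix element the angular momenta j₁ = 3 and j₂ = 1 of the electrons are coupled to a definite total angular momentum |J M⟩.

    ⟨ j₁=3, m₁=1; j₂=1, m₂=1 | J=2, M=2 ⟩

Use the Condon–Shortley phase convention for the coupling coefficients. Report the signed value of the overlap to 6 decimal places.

+0.218218  (= +√(1/21))

j₁+j₂−J=2  J+j₁−j₂=4  J−j₁+j₂=0  j₁+j₂+J+1=7
(j₁±m₁, j₂±m₂, J±M) = (4,2,2,0,4,0)
P² = 768/7
sum k=2..2:
  [2] +1/48 = 1/48
S = 1/48
C² = P²·S² = 1/21 ; C = +0.218218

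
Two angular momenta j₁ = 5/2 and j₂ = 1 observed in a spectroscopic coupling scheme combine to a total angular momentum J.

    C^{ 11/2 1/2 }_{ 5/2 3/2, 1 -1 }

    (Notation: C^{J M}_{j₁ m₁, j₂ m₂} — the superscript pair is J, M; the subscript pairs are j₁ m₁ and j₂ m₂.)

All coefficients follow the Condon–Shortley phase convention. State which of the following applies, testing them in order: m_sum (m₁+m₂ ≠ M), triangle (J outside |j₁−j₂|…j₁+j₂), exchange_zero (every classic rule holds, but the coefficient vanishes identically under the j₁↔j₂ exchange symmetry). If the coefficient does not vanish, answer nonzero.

triangle

m-sum: m₁+m₂ = 3/2+(-1) = 1/2, M = 1/2  ✓
triangle: need |j₁−j₂| ≤ J ≤ j₁+j₂, i.e. J ∈ [3/2, 7/2]; J = 11/2 is outside ✗ ⇒ coefficient is 0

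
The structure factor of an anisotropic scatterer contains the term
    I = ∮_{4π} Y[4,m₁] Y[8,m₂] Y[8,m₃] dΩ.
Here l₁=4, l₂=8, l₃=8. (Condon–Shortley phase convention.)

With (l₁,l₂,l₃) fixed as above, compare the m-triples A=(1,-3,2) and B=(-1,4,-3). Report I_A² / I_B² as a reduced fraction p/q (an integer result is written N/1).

Same 4,8,8: normalisation and zero-m 3j drop out of the ratio.
A: Δ: 4! 4! 12! / 21! → 1/185175900; sum: t=0:+1/87091200 t=1:−1/23224320 t=2:+1/52254720 t=3:−1/1045094400 = -1/74649600; 3j²(4 8 8; 1 -3 2) = Δ·Π!·Σ² = 110/12597  (sign -1)
B: Δ: 4! 4! 12! / 21! → 1/185175900; sum: t=1:−1/5748019200 t=2:+1/174182400 t=3:−1/52254720 t=4:+1/139345920 = -7/1094860800; 3j²(4 8 8; -1 4 -3) = Δ·Π!·Σ² = 147/16796  (sign +1)
I_A²/I_B² = (110/12597)/(147/16796) = 440/441

440/441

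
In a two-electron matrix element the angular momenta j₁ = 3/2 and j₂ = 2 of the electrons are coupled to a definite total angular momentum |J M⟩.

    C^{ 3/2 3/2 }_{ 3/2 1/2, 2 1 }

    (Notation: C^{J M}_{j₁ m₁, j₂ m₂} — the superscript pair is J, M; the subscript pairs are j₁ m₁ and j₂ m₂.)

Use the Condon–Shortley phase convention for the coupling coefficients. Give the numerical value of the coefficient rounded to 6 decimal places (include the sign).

−√(2/5) = -0.632456

triangle: 2!*1!*2!/6! = 4/720
(j±m)!: 2!*1!*3!*1!*3!*0! = 72
prefactor² = (2J+1)*Δ*N² = 8/5
  k=1: −1/(1!*1!*0!*2!*1!*0!) = -1/2
Σ = -1/2  ⇒  CG² = 8/5*(-1/2)² = 2/5
CG = −√(2/5) = -0.632456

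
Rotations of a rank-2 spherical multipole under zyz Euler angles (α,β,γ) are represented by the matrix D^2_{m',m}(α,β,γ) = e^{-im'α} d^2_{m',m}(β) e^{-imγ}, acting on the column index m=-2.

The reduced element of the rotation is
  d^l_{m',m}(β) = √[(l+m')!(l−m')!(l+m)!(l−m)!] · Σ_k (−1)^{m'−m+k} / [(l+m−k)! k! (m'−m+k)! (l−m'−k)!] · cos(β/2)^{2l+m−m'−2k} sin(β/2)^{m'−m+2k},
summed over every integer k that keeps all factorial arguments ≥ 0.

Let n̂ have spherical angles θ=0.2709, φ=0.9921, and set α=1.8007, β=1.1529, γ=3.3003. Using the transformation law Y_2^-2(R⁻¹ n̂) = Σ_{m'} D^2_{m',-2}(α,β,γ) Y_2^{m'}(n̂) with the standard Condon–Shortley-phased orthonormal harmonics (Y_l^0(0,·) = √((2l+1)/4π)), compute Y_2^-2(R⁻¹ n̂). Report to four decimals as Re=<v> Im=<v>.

Need the full column D^2_{m',-2} for m'=−2..2 at α=1.8007, β=1.1529, γ=3.3003.
cos(β/2)=0.838403, sin(β/2)=0.545051
d^2_{-2,-2}: single k=0 term ⇒ +0.494096;  D = -0.352223-0.346510i
d^2_{-1,-2}: single k=0 term ⇒ -0.642429;  D = +0.334320-0.548585i
d^2_{0,-2}: single k=0 term ⇒ +0.511512;  D = +0.485959+0.159649i
d^2_{1,-2}: single k=0 term ⇒ -0.271515;  D = -0.023730+0.270476i
d^2_{2,-2}: single k=0 term ⇒ +0.088257;  D = -0.087364+0.012525i
Y_2^{m'}(θ=0.2709,φ=0.9921) and Σ D·Y over m':
  (-0.3522-0.3465i)·(-0.0111-0.0253i)  (+0.3343-0.5486i)·(+0.1089-0.1668i)  (+0.4860+0.1596i)·(+0.5630+0.0000i)  (-0.0237+0.2705i)·(-0.1089-0.1668i)  (-0.0874+0.0125i)·(-0.0111+0.0253i)
Y_2^-2(R⁻¹ n̂) = +0.262030-0.040720i

Re=0.2620 Im=-0.0407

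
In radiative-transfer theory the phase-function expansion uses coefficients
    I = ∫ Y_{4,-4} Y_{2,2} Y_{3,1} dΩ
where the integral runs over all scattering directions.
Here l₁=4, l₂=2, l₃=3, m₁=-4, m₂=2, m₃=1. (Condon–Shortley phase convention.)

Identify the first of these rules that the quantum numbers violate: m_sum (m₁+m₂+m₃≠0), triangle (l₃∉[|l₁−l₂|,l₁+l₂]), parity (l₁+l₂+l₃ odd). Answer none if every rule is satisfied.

m_sum

m₁+m₂+m₃ = -4 + 2 + 1 = -1  ✗
triangle: |4−2|=2 ≤ l₃=3 ≤ 4+2=6
parity: l₁+l₂+l₃ = 9 is odd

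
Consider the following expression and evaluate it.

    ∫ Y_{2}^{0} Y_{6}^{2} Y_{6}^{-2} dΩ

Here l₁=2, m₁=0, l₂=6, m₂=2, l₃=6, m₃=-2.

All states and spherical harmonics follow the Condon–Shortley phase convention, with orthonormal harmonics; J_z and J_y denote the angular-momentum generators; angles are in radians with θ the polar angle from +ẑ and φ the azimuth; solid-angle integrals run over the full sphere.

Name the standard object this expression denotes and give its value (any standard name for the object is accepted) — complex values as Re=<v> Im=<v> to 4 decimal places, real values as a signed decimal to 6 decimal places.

This is a Gaunt coefficient — the integral of a triple product of spherical harmonics over the sphere.
m-sum 0 ✓  L=14 even ✓  4≤6≤8 ✓
Π(2lᵢ+1) = 5×13×13 = 845
triangle coeff Δ(2,6,6) = 1/90090
Σ_t [0,2]: t=0:+1/69120 t=1:−1/14400 t=2:+1/69120 = -7/172800
(3j)²=14/715 [(2 6 6; 0 0 0)], sign=-1
Σ_t [0,2]: t=0:+1/322560 t=1:−1/30240 t=2:+1/69120 = -1/64512
(3j)²=10/1001 [(2 6 6; 0 2 -2)], sign=-1
⇒ 4πI² = 20/121
I = (+1)√(20/121/(4π)) = 0.11468784

Gaunt coefficient, +0.114688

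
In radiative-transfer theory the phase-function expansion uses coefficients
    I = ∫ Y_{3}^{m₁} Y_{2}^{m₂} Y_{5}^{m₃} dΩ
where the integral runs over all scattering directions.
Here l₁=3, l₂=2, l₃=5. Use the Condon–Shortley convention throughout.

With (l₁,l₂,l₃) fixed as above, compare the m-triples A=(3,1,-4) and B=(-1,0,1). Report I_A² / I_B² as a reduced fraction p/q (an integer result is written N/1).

14/15

Shared (l₁,l₂,l₃)=(3,2,5): N and (l;000)² cancel in I_A²/I_B².
A: Δ = 0!·6!·4!/11! = 1/2310; Racah Σ t=0..0: t=0:+1/4320 = 1/4320; ⇒ 3j(3 2 5; 3 1 -4)² = 2/55, sgn -1
B: Δ = 0!·6!·4!/11! = 1/2310; Racah Σ t=0..0: t=0:+1/192 = 1/192; ⇒ 3j(3 2 5; -1 0 1)² = 3/77, sgn +1
I_A²/I_B² = (2/55)/(3/77) = 14/15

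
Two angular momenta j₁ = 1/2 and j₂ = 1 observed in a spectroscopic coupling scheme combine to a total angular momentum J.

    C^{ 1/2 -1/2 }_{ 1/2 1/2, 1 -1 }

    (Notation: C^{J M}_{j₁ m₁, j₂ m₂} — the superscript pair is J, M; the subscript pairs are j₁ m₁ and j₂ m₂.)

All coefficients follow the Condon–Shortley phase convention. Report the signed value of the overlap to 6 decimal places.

√[2·1!0!1!/3! · 1!0!0!2!0!1!] = √(2/3)
  +(−1)^0/∏(0,1,0,0,0,1)! = 1  (running 1)
⟨..|..⟩ = √(2/3)·(1) = +0.816497

+0.816497  (= +√(2/3))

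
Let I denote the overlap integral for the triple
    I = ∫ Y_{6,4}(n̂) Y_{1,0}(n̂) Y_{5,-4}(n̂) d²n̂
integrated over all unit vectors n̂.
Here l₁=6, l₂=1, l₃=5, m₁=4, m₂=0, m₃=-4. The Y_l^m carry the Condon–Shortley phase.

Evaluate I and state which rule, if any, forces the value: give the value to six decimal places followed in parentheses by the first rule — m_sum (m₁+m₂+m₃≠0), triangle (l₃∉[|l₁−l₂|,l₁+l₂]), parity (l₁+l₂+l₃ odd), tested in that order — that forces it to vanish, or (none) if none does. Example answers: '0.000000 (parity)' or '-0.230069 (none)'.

Rules hold: Σm=0, L=12 even, 5≤5≤7.
N = 13·3·11 = 429
Δ = 2!·10!·0!/13! = 1/858
Racah Σ t=1..1: t=1:−1/14400 = -1/14400
⇒ 3j(6 1 5; 0 0 0)² = 6/143, sgn +1
Racah Σ t=1..1: t=1:−1/362880 = -1/362880
⇒ 3j(6 1 5; 4 0 -4)² = 10/429, sgn +1
4πI² = N·(3j₀)²·(3jₘ)² = 60/143
I = +1·√(0.41958/4π) = 0.18272698
No selection rule forces the value: the integral is nonzero (none).

0.182727 (none)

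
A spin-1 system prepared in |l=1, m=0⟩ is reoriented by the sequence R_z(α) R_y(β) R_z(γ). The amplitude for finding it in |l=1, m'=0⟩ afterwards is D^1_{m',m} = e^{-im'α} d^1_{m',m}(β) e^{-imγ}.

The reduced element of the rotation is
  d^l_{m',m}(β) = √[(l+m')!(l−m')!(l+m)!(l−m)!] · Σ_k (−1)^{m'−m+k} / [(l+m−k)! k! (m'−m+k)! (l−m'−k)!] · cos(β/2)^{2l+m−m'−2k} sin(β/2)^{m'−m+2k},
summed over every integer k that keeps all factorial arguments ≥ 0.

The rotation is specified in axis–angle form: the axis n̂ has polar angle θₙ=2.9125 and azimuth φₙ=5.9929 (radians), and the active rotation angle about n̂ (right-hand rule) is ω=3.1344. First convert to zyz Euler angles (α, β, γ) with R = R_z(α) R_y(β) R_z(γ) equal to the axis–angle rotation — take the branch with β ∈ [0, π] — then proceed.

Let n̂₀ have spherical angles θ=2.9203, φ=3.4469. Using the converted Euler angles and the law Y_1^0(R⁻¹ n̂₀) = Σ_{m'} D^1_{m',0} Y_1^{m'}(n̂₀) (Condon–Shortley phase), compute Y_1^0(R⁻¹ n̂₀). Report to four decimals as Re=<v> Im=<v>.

Axis–angle → zyz. n̂ = (sinθₙcosφₙ, sinθₙsinφₙ, cosθₙ) = (+0.217593, -0.065000, -0.973873), ω = 3.1344.
R = I cosω + sinω [n̂]ₓ + (1−cosω) n̂n̂ᵀ gives
  R = [-0.905282, -0.021282, -0.424278; -0.035291, -0.991524, +0.125037; -0.423343, +0.128167, +0.896858]
β = atan2(√(R₁₃²+R₂₃²), R₃₃) = 0.458182; α = atan2(R₂₃, R₁₃) mod 2π = 2.855000; γ = atan2(R₃₂, −R₃₁) mod 2π = 0.293978
Need the full column D^1_{m',0} for m'=−1..1 at α=2.8550, β=0.4582, γ=0.2940.
cos(β/2)=0.973873, sin(β/2)=0.227093
d^1_{-1,0}: single k=1 term ⇒ +0.312766;  D = -0.300010+0.088415i
d^1_{0,0}: k∈[0..1] ⇒ +0.948429 -0.051571 = +0.896858;  D = +0.896858+0.000000i
d^1_{1,0}: single k=0 term ⇒ -0.312766;  D = +0.300010+0.088415i
Y_1^{m'}(θ=2.9203,φ=3.4469) and Σ D·Y over m':
  (-0.3000+0.0884i)·(-0.0723+0.0228i)  (+0.8969+0.0000i)·(-0.4767+0.0000i)  (+0.3000+0.0884i)·(+0.0723+0.0228i)
Y_1^0(R⁻¹ n̂) = -0.388155+0.000000i

Re=-0.3882 Im=0.0000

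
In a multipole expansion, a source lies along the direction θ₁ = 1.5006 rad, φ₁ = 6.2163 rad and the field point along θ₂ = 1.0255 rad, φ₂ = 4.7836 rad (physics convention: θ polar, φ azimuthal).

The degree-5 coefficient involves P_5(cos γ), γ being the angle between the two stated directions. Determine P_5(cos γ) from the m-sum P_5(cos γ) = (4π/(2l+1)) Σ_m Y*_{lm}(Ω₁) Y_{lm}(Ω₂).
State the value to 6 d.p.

Addition theorem: P_5(cos γ) = (4π/11) Σ_m Y*_{lm}(Ω₁) Y_{lm}(Ω₂), m = −5…5:
  [-5]  conj(Y_{5,-5})(Ω₁) = (0.433047, -0.150474) ; Y_{5,-5}(Ω₂) = (0.073911, 0.198735) ; Δ = (0.061911, 0.074940)
  [-4]  conj(Y_{5,-4})(Ω₁) = (0.098307, -0.026947) ; Y_{5,-4}(Ω₂) = (0.390376, -0.114305) ; Δ = (0.035296, -0.021756)
  [-3]  conj(Y_{5,-3})(Ω₁) = (-0.321606, 0.065412) ; Y_{5,-3}(Ω₂) = (-0.065144, -0.300280) ; Δ = (0.040593, 0.092310)
  [-2]  conj(Y_{5,-2})(Ω₁) = (-0.115497, 0.015543) ; Y_{5,-2}(Ω₂) = (0.122719, -0.017597) ; Δ = (-0.013900, 0.003940)
  [-1]  conj(Y_{5,-1})(Ω₁) = (0.296986, -0.019894) ; Y_{5,-1}(Ω₂) = (-0.024286, -0.340460) ; Δ = (-0.013985, -0.100628)
  [+0]  conj(Y_{5,0})(Ω₁) = (0.120229, -0.000000) ; Y_{5,0}(Ω₂) = (0.044161, 0.000000) ; Δ = (0.005309, 0.000000)
  [+1]  conj(Y_{5,1})(Ω₁) = (-0.296986, -0.019894) ; Y_{5,1}(Ω₂) = (0.024286, -0.340460) ; Δ = (-0.013985, 0.100628)
  [+2]  conj(Y_{5,2})(Ω₁) = (-0.115497, -0.015543) ; Y_{5,2}(Ω₂) = (0.122719, 0.017597) ; Δ = (-0.013900, -0.003940)
  [+3]  conj(Y_{5,3})(Ω₁) = (0.321606, 0.065412) ; Y_{5,3}(Ω₂) = (0.065144, -0.300280) ; Δ = (0.040593, -0.092310)
  [+4]  conj(Y_{5,4})(Ω₁) = (0.098307, 0.026947) ; Y_{5,4}(Ω₂) = (0.390376, 0.114305) ; Δ = (0.035296, 0.021756)
  [+5]  conj(Y_{5,5})(Ω₁) = (-0.433047, -0.150474) ; Y_{5,5}(Ω₂) = (-0.073911, 0.198735) ; Δ = (0.061911, -0.074940)
Total Σ_m = (0.225139, -0.000000). Multiply by 1.142397: (0.257198, -0.000000). P_5(cos γ) = 0.257198

0.257198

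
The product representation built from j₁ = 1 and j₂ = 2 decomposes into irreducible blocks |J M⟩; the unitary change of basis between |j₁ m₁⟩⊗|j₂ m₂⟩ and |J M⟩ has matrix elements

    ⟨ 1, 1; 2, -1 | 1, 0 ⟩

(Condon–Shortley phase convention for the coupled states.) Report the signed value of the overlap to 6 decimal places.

+√(3/10) = +0.547723

triangle: 2!*0!*2!/5! = 4/120
(j±m)!: 2!*0!*1!*3!*1!*1! = 12
prefactor² = (2J+1)*Δ*N² = 6/5
  k=0: +1/(0!*2!*0!*1!*0!*1!) = 1/2
Σ = 1/2  ⇒  CG² = 6/5*(1/2)² = 3/10
CG = +√(3/10) = +0.547723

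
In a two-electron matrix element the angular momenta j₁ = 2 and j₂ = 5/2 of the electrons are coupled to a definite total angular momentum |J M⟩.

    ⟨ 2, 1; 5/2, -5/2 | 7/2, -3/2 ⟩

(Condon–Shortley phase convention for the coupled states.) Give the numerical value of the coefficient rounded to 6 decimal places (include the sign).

j₁+j₂−J=1  J+j₁−j₂=3  J−j₁+j₂=4  j₁+j₂+J+1=9
(j₁±m₁, j₂±m₂, J±M) = (3,1,0,5,2,5)
P² = 3840/7
sum k=0..0:
  [0] +1/48 = 1/48
S = 1/48
C² = P²·S² = 5/21 ; C = +0.487950

+0.487950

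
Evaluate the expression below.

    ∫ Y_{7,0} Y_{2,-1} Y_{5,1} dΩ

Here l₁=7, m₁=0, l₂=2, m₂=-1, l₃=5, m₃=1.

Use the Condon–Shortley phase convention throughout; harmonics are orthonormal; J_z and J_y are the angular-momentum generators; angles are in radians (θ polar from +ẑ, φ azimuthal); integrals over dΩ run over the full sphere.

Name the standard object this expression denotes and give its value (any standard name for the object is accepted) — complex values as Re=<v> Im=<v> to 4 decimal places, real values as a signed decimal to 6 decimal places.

Gaunt coefficient, +0.177378

This is a Gaunt coefficient — the integral of a triple product of spherical harmonics over the sphere.
Rules hold: Σm=0, L=14 even, 5≤5≤9.
N = 15·5·11 = 825
Δ = 4!·10!·0!/15! = 1/15015
Racah Σ t=2..2: t=2:+1/57600 = 1/57600
⇒ 3j(7 2 5; 0 0 0)² = 21/715, sgn -1
Racah Σ t=1..1: t=1:−1/103680 = -1/103680
⇒ 3j(7 2 5; 0 -1 1)² = 7/429, sgn -1
4πI² = N·(3j₀)²·(3jₘ)² = 735/1859
I = +1·√(0.395374/4π) = 0.17737771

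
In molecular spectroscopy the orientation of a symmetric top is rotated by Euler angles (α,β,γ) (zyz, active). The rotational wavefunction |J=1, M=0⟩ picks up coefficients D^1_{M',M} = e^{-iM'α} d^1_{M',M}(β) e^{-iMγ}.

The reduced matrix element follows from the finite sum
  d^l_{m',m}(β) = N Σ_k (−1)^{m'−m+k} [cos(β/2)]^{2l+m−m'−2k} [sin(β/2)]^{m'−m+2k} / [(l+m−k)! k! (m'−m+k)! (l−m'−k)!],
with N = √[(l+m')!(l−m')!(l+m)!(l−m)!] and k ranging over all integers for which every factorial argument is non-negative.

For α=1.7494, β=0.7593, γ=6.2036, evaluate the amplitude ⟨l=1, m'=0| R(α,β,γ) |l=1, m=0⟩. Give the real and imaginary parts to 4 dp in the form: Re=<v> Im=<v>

First d^1_{0,0}(β=0.7593), then the phase factors e^{-i(0)α} and e^{-i(0)γ}:
With c≡cos(β/2)=0.928794 and s≡sin(β/2)=0.370595, N=[1·1·1·1]^{1/2}=1.000000
Admissible k: 0..1 (factorial args all ≥0)
  k=0: (−1)^0·1.0000/(1)·0.9288^2·0.3706^0 = +0.862659
  k=1: (−1)^1·1.0000/(1)·0.9288^0·0.3706^2 = -0.137341
d^1_{0,0}(0.7593) = +0.862659 -0.137341 = +0.725318
D = (+1.000000+0.000000i)·(+0.725318)·(+1.000000+0.000000i) = +0.725318+0.000000i

Re=0.7253 Im=0.0000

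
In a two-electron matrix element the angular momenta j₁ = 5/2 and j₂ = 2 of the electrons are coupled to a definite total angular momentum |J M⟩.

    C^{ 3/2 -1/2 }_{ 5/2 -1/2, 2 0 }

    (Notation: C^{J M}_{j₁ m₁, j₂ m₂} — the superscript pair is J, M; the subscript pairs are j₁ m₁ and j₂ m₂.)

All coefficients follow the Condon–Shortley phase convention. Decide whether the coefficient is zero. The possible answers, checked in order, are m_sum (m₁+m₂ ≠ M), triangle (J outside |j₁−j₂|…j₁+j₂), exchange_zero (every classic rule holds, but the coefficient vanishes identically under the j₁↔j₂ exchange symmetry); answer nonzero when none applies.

nonzero

m-sum: m₁+m₂ = -1/2+0 = -1/2, M = -1/2  ✓
triangle: |j₁−j₂| = 1/2 ≤ J = 3/2 ≤ j₁+j₂ = 9/2  ✓
exchange: j₁≠j₂ or m₁≠m₂ — the exchange symmetry imposes no constraint here
value check: CG = +√(2/35) = +0.239046 ≠ 0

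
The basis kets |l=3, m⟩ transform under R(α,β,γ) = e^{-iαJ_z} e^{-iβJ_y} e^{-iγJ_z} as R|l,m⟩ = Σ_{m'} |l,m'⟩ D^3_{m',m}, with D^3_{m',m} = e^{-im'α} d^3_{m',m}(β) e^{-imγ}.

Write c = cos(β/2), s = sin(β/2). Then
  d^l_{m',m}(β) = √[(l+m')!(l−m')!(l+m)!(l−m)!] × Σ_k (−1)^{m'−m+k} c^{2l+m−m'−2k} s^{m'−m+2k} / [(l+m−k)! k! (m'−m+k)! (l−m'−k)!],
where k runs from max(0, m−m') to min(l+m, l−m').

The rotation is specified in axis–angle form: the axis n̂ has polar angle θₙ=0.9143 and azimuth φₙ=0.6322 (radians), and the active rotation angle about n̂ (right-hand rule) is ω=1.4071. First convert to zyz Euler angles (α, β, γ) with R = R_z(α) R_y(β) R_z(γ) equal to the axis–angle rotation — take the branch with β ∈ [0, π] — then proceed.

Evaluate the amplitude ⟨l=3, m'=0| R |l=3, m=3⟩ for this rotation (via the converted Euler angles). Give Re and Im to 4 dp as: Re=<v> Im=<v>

Re=-0.1703 Im=0.3409

Axis–angle → zyz. n̂ = (sinθₙcosφₙ, sinθₙsinφₙ, cosθₙ) = (+0.639039, +0.468090, +0.610345), ω = 1.4071.
R = I cosω + sinω [n̂]ₓ + (1−cosω) n̂n̂ᵀ gives
  R = [+0.504786, -0.351806, +0.788304; +0.852566, +0.346367, -0.391359; -0.135360, +0.869634, +0.474779]
β = atan2(√(R₁₃²+R₂₃²), R₃₃) = 1.076083; α = atan2(R₂₃, R₁₃) mod 2π = 5.822376; γ = atan2(R₃₂, −R₃₁) mod 2π = 1.416384
D^3_{0,3}(5.8224,1.0761,1.4164) = e^{-i·0·5.8224}·d^3_{0,3}(1.0761)·e^{-i·3·1.4164}. Compute d first:
Half-angle: c=0.858714, s=0.512455. N=√(6·6·720·1)=160.996894
Admissible k: 3..3 (factorial args all ≥0)
  k=3: (−1)^0·160.9969/(36)·0.8587^3·0.5125^3 = +0.381091
d^3_{0,3}(1.0761) = +0.381091
D = (+1.000000+0.000000i)·(+0.381091)·(-0.446847+0.894610i) = -0.170289+0.340928i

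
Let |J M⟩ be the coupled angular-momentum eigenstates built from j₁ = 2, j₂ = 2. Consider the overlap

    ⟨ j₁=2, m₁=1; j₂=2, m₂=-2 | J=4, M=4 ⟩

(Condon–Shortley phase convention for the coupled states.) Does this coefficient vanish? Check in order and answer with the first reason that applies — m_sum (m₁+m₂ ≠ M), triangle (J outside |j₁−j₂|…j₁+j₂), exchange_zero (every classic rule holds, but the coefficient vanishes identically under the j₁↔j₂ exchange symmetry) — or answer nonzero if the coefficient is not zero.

m_sum

m-sum: m₁+m₂ = 1+(-2) = -1, M = 4  ✗ ⇒ coefficient is 0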